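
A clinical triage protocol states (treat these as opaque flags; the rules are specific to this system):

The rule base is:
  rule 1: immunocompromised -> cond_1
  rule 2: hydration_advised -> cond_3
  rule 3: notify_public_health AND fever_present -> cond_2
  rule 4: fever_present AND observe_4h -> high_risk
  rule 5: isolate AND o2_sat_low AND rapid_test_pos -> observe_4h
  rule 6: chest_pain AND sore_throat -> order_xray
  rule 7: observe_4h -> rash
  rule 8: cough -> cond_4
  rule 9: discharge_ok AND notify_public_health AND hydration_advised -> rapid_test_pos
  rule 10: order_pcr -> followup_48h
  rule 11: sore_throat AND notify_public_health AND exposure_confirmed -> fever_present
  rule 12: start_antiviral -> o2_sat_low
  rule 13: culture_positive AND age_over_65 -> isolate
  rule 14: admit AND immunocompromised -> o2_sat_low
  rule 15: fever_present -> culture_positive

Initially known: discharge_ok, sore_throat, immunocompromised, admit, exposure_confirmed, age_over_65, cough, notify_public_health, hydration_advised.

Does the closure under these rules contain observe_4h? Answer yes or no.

yes

[1] rule 1 [immunocompromised -> cond_1]; rule 2 [hydration_advised -> cond_3]; rule 8 [cough -> cond_4]; rule 9 [discharge_ok AND notify_public_health AND hydration_advised -> rapid_test_pos]; rule 11 [sore_throat AND notify_public_health AND exposure_confirmed -> fever_present]; rule 14 [admit AND immunocompromised -> o2_sat_low]. ⇒ new: cond_1, cond_3, cond_4, rapid_test_pos, fever_present, o2_sat_low.
[2] rule 3 [notify_public_health AND fever_present -> cond_2]; rule 15 [fever_present -> culture_positive]. ⇒ new: cond_2, culture_positive.
[3] rule 13 [culture_positive AND age_over_65 -> isolate]. ⇒ new: isolate.
[4] rule 5 [isolate AND o2_sat_low AND rapid_test_pos -> observe_4h]. ⇒ new: observe_4h.
[5] rule 4 [fever_present AND observe_4h -> high_risk]; rule 7 [observe_4h -> rash]. ⇒ new: high_risk, rash.
observe_4h appears in round 4, so it is derivable.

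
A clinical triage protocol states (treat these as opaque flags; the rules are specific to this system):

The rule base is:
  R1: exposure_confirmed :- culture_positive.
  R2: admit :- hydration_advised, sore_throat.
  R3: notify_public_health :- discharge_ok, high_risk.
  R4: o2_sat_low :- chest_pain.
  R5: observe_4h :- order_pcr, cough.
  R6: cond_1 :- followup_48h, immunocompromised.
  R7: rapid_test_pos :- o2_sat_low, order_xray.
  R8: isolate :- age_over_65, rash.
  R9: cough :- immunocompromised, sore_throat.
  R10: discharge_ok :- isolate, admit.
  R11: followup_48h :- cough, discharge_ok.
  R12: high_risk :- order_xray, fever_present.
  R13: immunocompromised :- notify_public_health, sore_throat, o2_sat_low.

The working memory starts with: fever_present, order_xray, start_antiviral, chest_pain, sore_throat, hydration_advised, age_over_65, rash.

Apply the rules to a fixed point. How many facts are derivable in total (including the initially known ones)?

Round 1: R2 [admit :- hydration_advised, sore_throat.]; R4 [o2_sat_low :- chest_pain.]; R8 [isolate :- age_over_65, rash.]; R12 [high_risk :- order_xray, fever_present.]. New: admit, o2_sat_low, isolate, high_risk.
Round 2: R7 [rapid_test_pos :- o2_sat_low, order_xray.]; R10 [discharge_ok :- isolate, admit.]. New: rapid_test_pos, discharge_ok.
Round 3: R3 [notify_public_health :- discharge_ok, high_risk.]. New: notify_public_health.
Round 4: R13 [immunocompromised :- notify_public_health, sore_throat, o2_sat_low.]. New: immunocompromised.
Round 5: R9 [cough :- immunocompromised, sore_throat.]. New: cough.
Round 6: R11 [followup_48h :- cough, discharge_ok.]. New: followup_48h.
Round 7: R6 [cond_1 :- followup_48h, immunocompromised.]. New: cond_1.
Closure: {admit, age_over_65, chest_pain, cond_1, cough, discharge_ok, fever_present, followup_48h, high_risk, hydration_advised, immunocompromised, isolate, notify_public_health, o2_sat_low, order_xray, rapid_test_pos, rash, sore_throat, start_antiviral} — 19 facts.

19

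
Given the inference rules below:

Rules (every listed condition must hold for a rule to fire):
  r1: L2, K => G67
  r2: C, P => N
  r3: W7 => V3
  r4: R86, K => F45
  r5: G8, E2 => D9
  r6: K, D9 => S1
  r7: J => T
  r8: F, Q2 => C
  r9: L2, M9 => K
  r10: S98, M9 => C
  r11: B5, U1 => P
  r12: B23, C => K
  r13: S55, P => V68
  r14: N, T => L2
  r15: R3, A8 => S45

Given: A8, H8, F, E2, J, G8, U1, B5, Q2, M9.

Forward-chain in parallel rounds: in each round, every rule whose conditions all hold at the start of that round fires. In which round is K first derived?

4

Round 1 fires r5, r7, r8, r11, giving D9, T, C, P.
Round 2 fires r2, giving N.
Round 3 fires r14, giving L2.
Round 4 fires r9, giving K.
K first appears in round 4.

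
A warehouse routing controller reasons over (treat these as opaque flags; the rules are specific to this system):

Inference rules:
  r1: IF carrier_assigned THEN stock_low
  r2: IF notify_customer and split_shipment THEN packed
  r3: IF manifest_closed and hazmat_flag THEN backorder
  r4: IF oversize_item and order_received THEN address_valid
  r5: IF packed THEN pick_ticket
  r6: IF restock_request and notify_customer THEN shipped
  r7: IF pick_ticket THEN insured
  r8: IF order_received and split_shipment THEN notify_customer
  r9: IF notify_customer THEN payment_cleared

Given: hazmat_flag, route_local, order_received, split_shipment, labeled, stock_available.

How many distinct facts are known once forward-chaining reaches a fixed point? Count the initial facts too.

11

[1] r8 [IF order_received and split_shipment THEN notify_customer]. ⇒ new: notify_customer.
[2] r2 [IF notify_customer and split_shipment THEN packed]; r9 [IF notify_customer THEN payment_cleared]. ⇒ new: packed, payment_cleared.
[3] r5 [IF packed THEN pick_ticket]. ⇒ new: pick_ticket.
[4] r7 [IF pick_ticket THEN insured]. ⇒ new: insured.
Closure: {hazmat_flag, insured, labeled, notify_customer, order_received, packed, payment_cleared, pick_ticket, route_local, split_shipment, stock_available} — 11 facts.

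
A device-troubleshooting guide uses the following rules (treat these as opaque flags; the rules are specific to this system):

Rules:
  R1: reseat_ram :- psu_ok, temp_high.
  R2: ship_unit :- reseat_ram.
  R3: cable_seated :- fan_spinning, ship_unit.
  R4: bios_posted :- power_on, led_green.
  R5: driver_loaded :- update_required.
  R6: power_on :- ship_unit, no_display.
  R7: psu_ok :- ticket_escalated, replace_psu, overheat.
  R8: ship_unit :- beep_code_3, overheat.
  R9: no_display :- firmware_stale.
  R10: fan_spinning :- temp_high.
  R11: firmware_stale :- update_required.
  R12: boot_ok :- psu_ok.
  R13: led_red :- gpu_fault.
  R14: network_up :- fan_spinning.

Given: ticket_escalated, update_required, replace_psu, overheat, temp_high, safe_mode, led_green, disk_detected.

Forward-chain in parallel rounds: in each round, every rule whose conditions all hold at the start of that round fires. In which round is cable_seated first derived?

4

Round 1: R5 [driver_loaded :- update_required.]; R7 [psu_ok :- ticket_escalated, replace_psu, overheat.]; R10 [fan_spinning :- temp_high.]; R11 [firmware_stale :- update_required.]. New: driver_loaded, psu_ok, fan_spinning, firmware_stale.
Round 2: R1 [reseat_ram :- psu_ok, temp_high.]; R9 [no_display :- firmware_stale.]; R12 [boot_ok :- psu_ok.]; R14 [network_up :- fan_spinning.]. New: reseat_ram, no_display, boot_ok, network_up.
Round 3: R2 [ship_unit :- reseat_ram.]. New: ship_unit.
Round 4: R3 [cable_seated :- fan_spinning, ship_unit.]; R6 [power_on :- ship_unit, no_display.]. New: cable_seated, power_on.
cable_seated first appears in round 4.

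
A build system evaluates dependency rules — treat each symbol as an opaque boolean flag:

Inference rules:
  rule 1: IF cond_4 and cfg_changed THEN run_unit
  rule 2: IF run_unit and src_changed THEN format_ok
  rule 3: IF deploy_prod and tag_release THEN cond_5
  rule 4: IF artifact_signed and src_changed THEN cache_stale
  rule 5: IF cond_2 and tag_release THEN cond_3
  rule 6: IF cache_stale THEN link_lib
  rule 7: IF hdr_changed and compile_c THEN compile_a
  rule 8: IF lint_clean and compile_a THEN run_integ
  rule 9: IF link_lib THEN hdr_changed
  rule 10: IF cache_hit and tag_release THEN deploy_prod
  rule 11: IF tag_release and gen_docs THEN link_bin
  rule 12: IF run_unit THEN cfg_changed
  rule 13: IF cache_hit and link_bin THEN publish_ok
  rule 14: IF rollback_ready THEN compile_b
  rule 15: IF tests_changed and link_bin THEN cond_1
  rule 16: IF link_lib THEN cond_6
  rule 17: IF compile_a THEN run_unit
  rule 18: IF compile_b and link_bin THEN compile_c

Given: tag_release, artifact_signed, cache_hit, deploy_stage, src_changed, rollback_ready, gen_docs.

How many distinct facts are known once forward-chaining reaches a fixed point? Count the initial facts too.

[1] rule 4 [IF artifact_signed and src_changed THEN cache_stale]; rule 10 [IF cache_hit and tag_release THEN deploy_prod]; rule 11 [IF tag_release and gen_docs THEN link_bin]; rule 14 [IF rollback_ready THEN compile_b]. ⇒ new: cache_stale, deploy_prod, link_bin, compile_b.
[2] rule 3 [IF deploy_prod and tag_release THEN cond_5]; rule 6 [IF cache_stale THEN link_lib]; rule 13 [IF cache_hit and link_bin THEN publish_ok]; rule 18 [IF compile_b and link_bin THEN compile_c]. ⇒ new: cond_5, link_lib, publish_ok, compile_c.
[3] rule 9 [IF link_lib THEN hdr_changed]; rule 16 [IF link_lib THEN cond_6]. ⇒ new: hdr_changed, cond_6.
[4] rule 7 [IF hdr_changed and compile_c THEN compile_a]. ⇒ new: compile_a.
[5] rule 17 [IF compile_a THEN run_unit]. ⇒ new: run_unit.
[6] rule 2 [IF run_unit and src_changed THEN format_ok]; rule 12 [IF run_unit THEN cfg_changed]. ⇒ new: format_ok, cfg_changed.
Closure: {artifact_signed, cache_hit, cache_stale, cfg_changed, compile_a, compile_b, compile_c, cond_5, cond_6, deploy_prod, deploy_stage, format_ok, gen_docs, hdr_changed, link_bin, link_lib, publish_ok, rollback_ready, run_unit, src_changed, tag_release} — 21 facts.

21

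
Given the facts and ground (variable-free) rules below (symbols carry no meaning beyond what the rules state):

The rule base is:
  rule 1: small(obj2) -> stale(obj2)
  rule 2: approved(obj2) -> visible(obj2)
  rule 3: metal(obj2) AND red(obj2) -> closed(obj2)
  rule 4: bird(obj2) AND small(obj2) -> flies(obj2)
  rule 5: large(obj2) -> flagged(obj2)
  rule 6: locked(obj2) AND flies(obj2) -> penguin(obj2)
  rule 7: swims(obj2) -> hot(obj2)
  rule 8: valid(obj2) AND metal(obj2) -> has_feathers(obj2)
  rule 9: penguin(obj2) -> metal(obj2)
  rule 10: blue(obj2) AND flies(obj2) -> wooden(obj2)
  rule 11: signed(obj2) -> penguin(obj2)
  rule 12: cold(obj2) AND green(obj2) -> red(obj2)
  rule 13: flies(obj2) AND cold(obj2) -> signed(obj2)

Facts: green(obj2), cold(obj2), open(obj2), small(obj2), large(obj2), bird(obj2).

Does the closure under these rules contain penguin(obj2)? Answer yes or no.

yes

[1] rule 1 [small(obj2) -> stale(obj2)]; rule 4 [bird(obj2) AND small(obj2) -> flies(obj2)]; rule 5 [large(obj2) -> flagged(obj2)]; rule 12 [cold(obj2) AND green(obj2) -> red(obj2)]. ⇒ new: stale(obj2), flies(obj2), flagged(obj2), red(obj2).
[2] rule 13 [flies(obj2) AND cold(obj2) -> signed(obj2)]. ⇒ new: signed(obj2).
[3] rule 11 [signed(obj2) -> penguin(obj2)]. ⇒ new: penguin(obj2).
[4] rule 9 [penguin(obj2) -> metal(obj2)]. ⇒ new: metal(obj2).
[5] rule 3 [metal(obj2) AND red(obj2) -> closed(obj2)]. ⇒ new: closed(obj2).
penguin(obj2) appears in round 3, so it is derivable.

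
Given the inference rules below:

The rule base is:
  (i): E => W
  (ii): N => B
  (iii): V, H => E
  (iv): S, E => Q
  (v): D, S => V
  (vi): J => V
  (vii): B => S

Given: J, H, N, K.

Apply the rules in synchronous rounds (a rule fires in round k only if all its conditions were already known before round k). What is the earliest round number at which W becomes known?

3

Round 1 fires (ii), (vi), giving B, V.
Round 2 fires (iii), (vii), giving E, S.
Round 3 fires (i), (iv), giving W, Q.
W first appears in round 3.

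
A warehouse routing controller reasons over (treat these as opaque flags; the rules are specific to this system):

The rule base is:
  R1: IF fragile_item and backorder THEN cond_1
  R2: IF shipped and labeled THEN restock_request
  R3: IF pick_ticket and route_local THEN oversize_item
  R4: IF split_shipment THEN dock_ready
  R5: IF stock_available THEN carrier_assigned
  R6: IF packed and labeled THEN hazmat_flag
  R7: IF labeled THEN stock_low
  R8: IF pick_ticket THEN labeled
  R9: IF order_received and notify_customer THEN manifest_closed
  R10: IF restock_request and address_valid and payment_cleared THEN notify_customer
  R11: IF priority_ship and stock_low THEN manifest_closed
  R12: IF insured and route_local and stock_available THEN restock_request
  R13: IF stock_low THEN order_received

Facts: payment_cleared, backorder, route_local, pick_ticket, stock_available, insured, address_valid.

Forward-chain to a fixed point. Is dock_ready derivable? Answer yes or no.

no

Round 1: R3 [IF pick_ticket and route_local THEN oversize_item]; R5 [IF stock_available THEN carrier_assigned]; R8 [IF pick_ticket THEN labeled]; R12 [IF insured and route_local and stock_available THEN restock_request]. Adds oversize_item, carrier_assigned, labeled, restock_request.
Round 2: R7 [IF labeled THEN stock_low]; R10 [IF restock_request and address_valid and payment_cleared THEN notify_customer]. Adds stock_low, notify_customer.
Round 3: R13 [IF stock_low THEN order_received]. Adds order_received.
Round 4: R9 [IF order_received and notify_customer THEN manifest_closed]. Adds manifest_closed.
Fixed point reached. dock_ready is concluded only by R4; R4 needs split_shipment (never derived).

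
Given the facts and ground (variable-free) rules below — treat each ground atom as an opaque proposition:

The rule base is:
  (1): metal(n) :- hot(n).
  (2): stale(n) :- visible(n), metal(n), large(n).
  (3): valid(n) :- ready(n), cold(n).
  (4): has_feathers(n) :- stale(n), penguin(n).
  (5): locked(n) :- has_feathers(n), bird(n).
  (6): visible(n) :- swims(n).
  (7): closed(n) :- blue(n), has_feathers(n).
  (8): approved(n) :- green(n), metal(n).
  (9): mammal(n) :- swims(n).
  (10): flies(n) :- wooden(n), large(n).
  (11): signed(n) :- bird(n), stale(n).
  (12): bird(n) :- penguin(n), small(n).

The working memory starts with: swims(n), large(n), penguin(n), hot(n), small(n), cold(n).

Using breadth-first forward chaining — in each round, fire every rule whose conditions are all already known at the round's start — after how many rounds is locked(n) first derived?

4

Round 1 fires (1), (6), (9), (12), giving metal(n), visible(n), mammal(n), bird(n).
Round 2 fires (2), giving stale(n).
Round 3 fires (4), (11), giving has_feathers(n), signed(n).
Round 4 fires (5), giving locked(n).
locked(n) first appears in round 4.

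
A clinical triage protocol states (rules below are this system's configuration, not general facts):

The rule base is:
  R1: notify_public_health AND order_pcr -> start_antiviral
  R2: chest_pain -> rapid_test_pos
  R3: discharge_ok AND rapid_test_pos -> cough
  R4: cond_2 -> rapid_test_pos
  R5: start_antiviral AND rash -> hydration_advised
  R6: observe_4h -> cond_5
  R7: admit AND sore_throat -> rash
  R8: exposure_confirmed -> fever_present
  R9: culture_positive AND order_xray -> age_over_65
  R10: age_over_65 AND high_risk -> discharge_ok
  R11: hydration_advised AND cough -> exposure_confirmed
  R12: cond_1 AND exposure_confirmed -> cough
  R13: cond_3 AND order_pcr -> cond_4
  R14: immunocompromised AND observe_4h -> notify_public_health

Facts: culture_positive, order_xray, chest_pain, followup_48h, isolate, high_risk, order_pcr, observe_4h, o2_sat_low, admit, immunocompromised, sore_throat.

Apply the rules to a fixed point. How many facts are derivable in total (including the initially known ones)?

23

Round 1 — R2, R6, R7, R9, R14, derive rapid_test_pos, cond_5, rash, age_over_65, notify_public_health.
Round 2 — R1, R10, derive start_antiviral, discharge_ok.
Round 3 — R3, R5, derive cough, hydration_advised.
Round 4 — R11, derive exposure_confirmed.
Round 5 — R8, derive fever_present.
Closure: {admit, age_over_65, chest_pain, cond_5, cough, culture_positive, discharge_ok, exposure_confirmed, fever_present, followup_48h, high_risk, hydration_advised, immunocompromised, isolate, notify_public_health, o2_sat_low, observe_4h, order_pcr, order_xray, rapid_test_pos, rash, sore_throat, start_antiviral} — 23 facts.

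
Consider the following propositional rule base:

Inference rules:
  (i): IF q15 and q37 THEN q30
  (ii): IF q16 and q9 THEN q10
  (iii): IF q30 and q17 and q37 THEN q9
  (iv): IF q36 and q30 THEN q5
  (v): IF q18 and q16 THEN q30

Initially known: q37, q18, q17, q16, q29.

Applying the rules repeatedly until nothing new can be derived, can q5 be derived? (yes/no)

Round 1 fires (v), giving q30.
Round 2 fires (iii), giving q9.
Round 3 fires (ii), giving q10.
Fixed point reached. q5 is concluded only by (iv); (iv) needs q36 (never derived).

no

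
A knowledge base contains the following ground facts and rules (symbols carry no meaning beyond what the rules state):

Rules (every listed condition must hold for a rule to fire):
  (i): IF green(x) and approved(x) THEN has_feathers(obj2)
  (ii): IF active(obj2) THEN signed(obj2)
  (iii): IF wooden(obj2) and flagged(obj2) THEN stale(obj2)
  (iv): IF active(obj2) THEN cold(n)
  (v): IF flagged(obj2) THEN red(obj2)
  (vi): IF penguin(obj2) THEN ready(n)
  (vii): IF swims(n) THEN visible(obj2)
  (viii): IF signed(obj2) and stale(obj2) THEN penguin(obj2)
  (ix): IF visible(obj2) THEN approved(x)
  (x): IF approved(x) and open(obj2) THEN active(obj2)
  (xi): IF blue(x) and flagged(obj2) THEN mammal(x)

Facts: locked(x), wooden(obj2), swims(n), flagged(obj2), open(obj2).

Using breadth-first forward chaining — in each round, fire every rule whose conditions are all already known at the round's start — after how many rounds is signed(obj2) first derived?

4

[1] (iii) [IF wooden(obj2) and flagged(obj2) THEN stale(obj2)]; (v) [IF flagged(obj2) THEN red(obj2)]; (vii) [IF swims(n) THEN visible(obj2)]. ⇒ new: stale(obj2), red(obj2), visible(obj2).
[2] (ix) [IF visible(obj2) THEN approved(x)]. ⇒ new: approved(x).
[3] (x) [IF approved(x) and open(obj2) THEN active(obj2)]. ⇒ new: active(obj2).
[4] (ii) [IF active(obj2) THEN signed(obj2)]; (iv) [IF active(obj2) THEN cold(n)]. ⇒ new: signed(obj2), cold(n).
signed(obj2) first appears in round 4.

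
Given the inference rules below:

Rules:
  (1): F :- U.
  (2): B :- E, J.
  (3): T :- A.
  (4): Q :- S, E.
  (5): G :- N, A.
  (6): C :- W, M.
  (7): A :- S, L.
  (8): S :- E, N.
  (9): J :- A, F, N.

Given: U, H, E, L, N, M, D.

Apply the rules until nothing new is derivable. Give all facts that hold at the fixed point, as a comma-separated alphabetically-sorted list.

A, B, D, E, F, G, H, J, L, M, N, Q, S, T, U

[1] (1) [F :- U.]; (8) [S :- E, N.]. ⇒ new: F, S.
[2] (4) [Q :- S, E.]; (7) [A :- S, L.]. ⇒ new: Q, A.
[3] (3) [T :- A.]; (5) [G :- N, A.]; (9) [J :- A, F, N.]. ⇒ new: T, G, J.
[4] (2) [B :- E, J.]. ⇒ new: B.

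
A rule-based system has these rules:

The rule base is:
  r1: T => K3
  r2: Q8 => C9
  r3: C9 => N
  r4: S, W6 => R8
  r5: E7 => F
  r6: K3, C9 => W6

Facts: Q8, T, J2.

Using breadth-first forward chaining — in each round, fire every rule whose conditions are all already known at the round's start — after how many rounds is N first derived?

[1] r1 [T => K3]; r2 [Q8 => C9]. ⇒ new: K3, C9.
[2] r3 [C9 => N]; r6 [K3, C9 => W6]. ⇒ new: N, W6.
N first appears in round 2.

2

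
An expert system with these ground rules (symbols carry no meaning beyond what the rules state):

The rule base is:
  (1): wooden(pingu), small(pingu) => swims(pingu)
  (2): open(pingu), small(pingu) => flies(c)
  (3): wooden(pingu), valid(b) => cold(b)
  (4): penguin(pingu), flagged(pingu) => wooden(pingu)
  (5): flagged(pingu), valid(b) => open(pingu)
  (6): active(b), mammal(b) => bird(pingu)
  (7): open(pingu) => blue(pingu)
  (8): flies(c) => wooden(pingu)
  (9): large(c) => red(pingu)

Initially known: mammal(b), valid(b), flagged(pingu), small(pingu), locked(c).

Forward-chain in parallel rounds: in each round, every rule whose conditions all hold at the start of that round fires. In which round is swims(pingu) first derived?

Round 1 fires (5), giving open(pingu).
Round 2 fires (2), (7), giving flies(c), blue(pingu).
Round 3 fires (8), giving wooden(pingu).
Round 4 fires (1), (3), giving swims(pingu), cold(b).
swims(pingu) first appears in round 4.

4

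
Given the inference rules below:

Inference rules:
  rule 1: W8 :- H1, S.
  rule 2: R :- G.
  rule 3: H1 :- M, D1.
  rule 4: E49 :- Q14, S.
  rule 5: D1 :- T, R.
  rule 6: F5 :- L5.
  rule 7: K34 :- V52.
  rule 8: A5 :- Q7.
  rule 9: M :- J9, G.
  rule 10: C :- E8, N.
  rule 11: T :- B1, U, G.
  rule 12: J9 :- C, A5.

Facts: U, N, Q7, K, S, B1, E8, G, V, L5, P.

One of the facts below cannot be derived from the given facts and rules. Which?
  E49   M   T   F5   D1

E49

[1] rule 2 [R :- G.]; rule 6 [F5 :- L5.]; rule 8 [A5 :- Q7.]; rule 10 [C :- E8, N.]; rule 11 [T :- B1, U, G.]. ⇒ new: R, F5, A5, C, T.
[2] rule 5 [D1 :- T, R.]; rule 12 [J9 :- C, A5.]. ⇒ new: D1, J9.
[3] rule 9 [M :- J9, G.]. ⇒ new: M.
[4] rule 3 [H1 :- M, D1.]. ⇒ new: H1.
[5] rule 1 [W8 :- H1, S.]. ⇒ new: W8.
Derived: M (round 3), D1 (round 2), F5 (round 1), T (round 1). E49 never appears in any round.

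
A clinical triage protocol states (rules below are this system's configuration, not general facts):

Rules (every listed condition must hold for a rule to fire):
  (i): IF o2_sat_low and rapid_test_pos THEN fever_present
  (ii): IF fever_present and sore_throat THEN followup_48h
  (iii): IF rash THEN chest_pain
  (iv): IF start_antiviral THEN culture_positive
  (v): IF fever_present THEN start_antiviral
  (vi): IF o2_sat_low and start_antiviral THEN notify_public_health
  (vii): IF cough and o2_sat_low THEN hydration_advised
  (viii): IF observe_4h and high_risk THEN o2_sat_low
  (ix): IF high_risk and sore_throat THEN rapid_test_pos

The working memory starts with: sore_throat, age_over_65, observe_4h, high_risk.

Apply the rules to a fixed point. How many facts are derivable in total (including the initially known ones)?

Round 1 — (viii), (ix), derive o2_sat_low, rapid_test_pos.
Round 2 — (i), derive fever_present.
Round 3 — (ii), (v), derive followup_48h, start_antiviral.
Round 4 — (iv), (vi), derive culture_positive, notify_public_health.
Closure: {age_over_65, culture_positive, fever_present, followup_48h, high_risk, notify_public_health, o2_sat_low, observe_4h, rapid_test_pos, sore_throat, start_antiviral} — 11 facts.

11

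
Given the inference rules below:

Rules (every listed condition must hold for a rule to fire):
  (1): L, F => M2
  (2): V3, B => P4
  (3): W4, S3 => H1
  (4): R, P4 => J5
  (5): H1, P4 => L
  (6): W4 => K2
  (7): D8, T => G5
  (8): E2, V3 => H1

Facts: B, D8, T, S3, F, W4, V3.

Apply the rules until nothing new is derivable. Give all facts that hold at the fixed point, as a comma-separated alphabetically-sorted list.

Round 1: (2) [V3, B => P4]; (3) [W4, S3 => H1]; (6) [W4 => K2]; (7) [D8, T => G5]. New: P4, H1, K2, G5.
Round 2: (5) [H1, P4 => L]. New: L.
Round 3: (1) [L, F => M2]. New: M2.

B, D8, F, G5, H1, K2, L, M2, P4, S3, T, V3, W4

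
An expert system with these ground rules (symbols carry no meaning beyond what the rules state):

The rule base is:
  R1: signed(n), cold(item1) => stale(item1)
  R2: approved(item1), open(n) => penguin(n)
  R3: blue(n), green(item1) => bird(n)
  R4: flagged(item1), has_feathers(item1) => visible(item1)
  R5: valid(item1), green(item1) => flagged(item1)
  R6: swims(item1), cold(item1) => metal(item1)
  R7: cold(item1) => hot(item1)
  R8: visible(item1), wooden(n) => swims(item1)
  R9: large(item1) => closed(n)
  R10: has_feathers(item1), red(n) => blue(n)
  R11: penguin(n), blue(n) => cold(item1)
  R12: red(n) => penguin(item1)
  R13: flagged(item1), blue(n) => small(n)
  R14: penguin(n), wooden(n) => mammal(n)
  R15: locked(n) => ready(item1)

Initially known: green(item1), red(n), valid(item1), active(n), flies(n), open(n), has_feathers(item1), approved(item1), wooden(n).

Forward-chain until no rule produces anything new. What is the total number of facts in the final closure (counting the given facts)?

21

Round 1 — R2, R5, R10, R12, derive penguin(n), flagged(item1), blue(n), penguin(item1).
Round 2 — R3, R4, R11, R13, R14, derive bird(n), visible(item1), cold(item1), small(n), mammal(n).
Round 3 — R7, R8, derive hot(item1), swims(item1).
Round 4 — R6, derive metal(item1).
Closure: {active(n), approved(item1), bird(n), blue(n), cold(item1), flagged(item1), flies(n), green(item1), has_feathers(item1), hot(item1), mammal(n), metal(item1), open(n), penguin(item1), penguin(n), red(n), small(n), swims(item1), valid(item1), visible(item1), wooden(n)} — 21 facts.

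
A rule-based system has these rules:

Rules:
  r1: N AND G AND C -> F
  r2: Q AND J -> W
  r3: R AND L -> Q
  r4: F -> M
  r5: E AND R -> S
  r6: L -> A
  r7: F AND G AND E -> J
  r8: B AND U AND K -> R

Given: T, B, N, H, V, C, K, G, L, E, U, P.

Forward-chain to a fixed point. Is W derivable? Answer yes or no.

[1] r1 [N AND G AND C -> F]; r6 [L -> A]; r8 [B AND U AND K -> R]. ⇒ new: F, A, R.
[2] r3 [R AND L -> Q]; r4 [F -> M]; r5 [E AND R -> S]; r7 [F AND G AND E -> J]. ⇒ new: Q, M, S, J.
[3] r2 [Q AND J -> W]. ⇒ new: W.
W appears in round 3, so it is derivable.

yes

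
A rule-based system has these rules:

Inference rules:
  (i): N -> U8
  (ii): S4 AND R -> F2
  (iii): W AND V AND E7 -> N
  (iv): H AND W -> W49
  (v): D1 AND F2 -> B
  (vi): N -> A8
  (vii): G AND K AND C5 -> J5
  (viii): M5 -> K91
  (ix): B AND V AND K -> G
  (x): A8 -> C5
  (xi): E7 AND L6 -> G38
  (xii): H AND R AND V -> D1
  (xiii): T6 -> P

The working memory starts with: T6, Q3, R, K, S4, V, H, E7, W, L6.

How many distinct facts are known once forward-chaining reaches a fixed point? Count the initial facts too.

Round 1: (ii) [S4 AND R -> F2]; (iii) [W AND V AND E7 -> N]; (iv) [H AND W -> W49]; (xi) [E7 AND L6 -> G38]; (xii) [H AND R AND V -> D1]; (xiii) [T6 -> P]. Adds F2, N, W49, G38, D1, P.
Round 2: (i) [N -> U8]; (v) [D1 AND F2 -> B]; (vi) [N -> A8]. Adds U8, B, A8.
Round 3: (ix) [B AND V AND K -> G]; (x) [A8 -> C5]. Adds G, C5.
Round 4: (vii) [G AND K AND C5 -> J5]. Adds J5.
Closure: {A8, B, C5, D1, E7, F2, G, G38, H, J5, K, L6, N, P, Q3, R, S4, T6, U8, V, W, W49} — 22 facts.

22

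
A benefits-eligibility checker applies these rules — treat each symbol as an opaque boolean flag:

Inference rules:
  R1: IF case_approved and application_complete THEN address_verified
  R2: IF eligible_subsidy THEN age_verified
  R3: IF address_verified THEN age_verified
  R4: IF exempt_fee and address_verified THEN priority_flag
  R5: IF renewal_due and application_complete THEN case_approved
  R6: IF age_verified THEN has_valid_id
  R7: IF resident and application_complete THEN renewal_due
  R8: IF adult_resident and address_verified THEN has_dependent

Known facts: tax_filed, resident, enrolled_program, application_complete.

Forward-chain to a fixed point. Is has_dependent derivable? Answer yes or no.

no

Round 1 — R7, derive renewal_due.
Round 2 — R5, derive case_approved.
Round 3 — R1, derive address_verified.
Round 4 — R3, derive age_verified.
Round 5 — R6, derive has_valid_id.
Fixed point reached. has_dependent is concluded only by R8; R8 needs adult_resident (never derived).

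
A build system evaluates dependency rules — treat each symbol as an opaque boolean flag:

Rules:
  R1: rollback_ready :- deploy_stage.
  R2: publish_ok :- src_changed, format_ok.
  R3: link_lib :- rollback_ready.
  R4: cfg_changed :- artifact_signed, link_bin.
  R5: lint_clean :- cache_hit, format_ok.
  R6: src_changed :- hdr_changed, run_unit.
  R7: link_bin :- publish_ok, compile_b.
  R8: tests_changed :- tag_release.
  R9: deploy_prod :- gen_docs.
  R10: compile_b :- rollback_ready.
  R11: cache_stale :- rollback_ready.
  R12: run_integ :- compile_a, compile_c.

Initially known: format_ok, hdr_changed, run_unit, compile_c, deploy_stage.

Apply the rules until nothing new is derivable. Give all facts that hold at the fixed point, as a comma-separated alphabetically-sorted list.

Round 1: R1 [rollback_ready :- deploy_stage.]; R6 [src_changed :- hdr_changed, run_unit.]. Adds rollback_ready, src_changed.
Round 2: R2 [publish_ok :- src_changed, format_ok.]; R3 [link_lib :- rollback_ready.]; R10 [compile_b :- rollback_ready.]; R11 [cache_stale :- rollback_ready.]. Adds publish_ok, link_lib, compile_b, cache_stale.
Round 3: R7 [link_bin :- publish_ok, compile_b.]. Adds link_bin.

cache_stale, compile_b, compile_c, deploy_stage, format_ok, hdr_changed, link_bin, link_lib, publish_ok, rollback_ready, run_unit, src_changed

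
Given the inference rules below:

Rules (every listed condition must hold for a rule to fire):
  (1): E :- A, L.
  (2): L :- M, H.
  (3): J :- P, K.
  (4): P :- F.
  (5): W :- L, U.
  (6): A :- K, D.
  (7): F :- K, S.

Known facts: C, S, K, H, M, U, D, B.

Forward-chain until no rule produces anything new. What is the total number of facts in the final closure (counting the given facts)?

Round 1: (2) [L :- M, H.]; (6) [A :- K, D.]; (7) [F :- K, S.]. New: L, A, F.
Round 2: (1) [E :- A, L.]; (4) [P :- F.]; (5) [W :- L, U.]. New: E, P, W.
Round 3: (3) [J :- P, K.]. New: J.
Closure: {A, B, C, D, E, F, H, J, K, L, M, P, S, U, W} — 15 facts.

15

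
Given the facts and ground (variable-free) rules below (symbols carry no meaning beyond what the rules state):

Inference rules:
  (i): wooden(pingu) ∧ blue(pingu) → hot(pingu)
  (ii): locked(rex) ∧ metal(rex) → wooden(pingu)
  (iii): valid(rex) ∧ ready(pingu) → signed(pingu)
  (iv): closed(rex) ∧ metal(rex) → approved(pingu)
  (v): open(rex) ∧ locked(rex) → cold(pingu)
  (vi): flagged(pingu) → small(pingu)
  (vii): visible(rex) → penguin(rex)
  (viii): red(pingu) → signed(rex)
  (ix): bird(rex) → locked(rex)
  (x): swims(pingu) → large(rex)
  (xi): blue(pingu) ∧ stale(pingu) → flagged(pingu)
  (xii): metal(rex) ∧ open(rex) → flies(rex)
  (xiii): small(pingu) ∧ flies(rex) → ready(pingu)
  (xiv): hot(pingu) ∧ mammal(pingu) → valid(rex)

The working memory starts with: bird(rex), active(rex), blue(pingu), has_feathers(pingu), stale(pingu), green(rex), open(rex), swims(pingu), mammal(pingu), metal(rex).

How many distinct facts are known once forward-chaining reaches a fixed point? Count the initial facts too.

21

Round 1 fires (ix), (x), (xi), (xii), giving locked(rex), large(rex), flagged(pingu), flies(rex).
Round 2 fires (ii), (v), (vi), giving wooden(pingu), cold(pingu), small(pingu).
Round 3 fires (i), (xiii), giving hot(pingu), ready(pingu).
Round 4 fires (xiv), giving valid(rex).
Round 5 fires (iii), giving signed(pingu).
Closure: {active(rex), bird(rex), blue(pingu), cold(pingu), flagged(pingu), flies(rex), green(rex), has_feathers(pingu), hot(pingu), large(rex), locked(rex), mammal(pingu), metal(rex), open(rex), ready(pingu), signed(pingu), small(pingu), stale(pingu), swims(pingu), valid(rex), wooden(pingu)} — 21 facts.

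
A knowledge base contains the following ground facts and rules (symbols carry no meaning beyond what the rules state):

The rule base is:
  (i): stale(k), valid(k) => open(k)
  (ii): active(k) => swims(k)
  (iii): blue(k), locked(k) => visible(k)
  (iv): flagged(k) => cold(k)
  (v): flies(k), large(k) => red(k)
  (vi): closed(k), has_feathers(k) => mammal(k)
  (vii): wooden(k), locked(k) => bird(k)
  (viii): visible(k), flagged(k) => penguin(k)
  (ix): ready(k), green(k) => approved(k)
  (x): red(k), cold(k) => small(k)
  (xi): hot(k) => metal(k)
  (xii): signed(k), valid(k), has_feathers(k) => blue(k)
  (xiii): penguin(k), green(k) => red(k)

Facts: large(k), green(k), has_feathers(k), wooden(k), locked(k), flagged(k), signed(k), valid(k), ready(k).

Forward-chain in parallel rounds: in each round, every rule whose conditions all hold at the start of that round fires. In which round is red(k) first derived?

4

Round 1: (iv) [flagged(k) => cold(k)]; (vii) [wooden(k), locked(k) => bird(k)]; (ix) [ready(k), green(k) => approved(k)]; (xii) [signed(k), valid(k), has_feathers(k) => blue(k)]. New: cold(k), bird(k), approved(k), blue(k).
Round 2: (iii) [blue(k), locked(k) => visible(k)]. New: visible(k).
Round 3: (viii) [visible(k), flagged(k) => penguin(k)]. New: penguin(k).
Round 4: (xiii) [penguin(k), green(k) => red(k)]. New: red(k).
red(k) first appears in round 4.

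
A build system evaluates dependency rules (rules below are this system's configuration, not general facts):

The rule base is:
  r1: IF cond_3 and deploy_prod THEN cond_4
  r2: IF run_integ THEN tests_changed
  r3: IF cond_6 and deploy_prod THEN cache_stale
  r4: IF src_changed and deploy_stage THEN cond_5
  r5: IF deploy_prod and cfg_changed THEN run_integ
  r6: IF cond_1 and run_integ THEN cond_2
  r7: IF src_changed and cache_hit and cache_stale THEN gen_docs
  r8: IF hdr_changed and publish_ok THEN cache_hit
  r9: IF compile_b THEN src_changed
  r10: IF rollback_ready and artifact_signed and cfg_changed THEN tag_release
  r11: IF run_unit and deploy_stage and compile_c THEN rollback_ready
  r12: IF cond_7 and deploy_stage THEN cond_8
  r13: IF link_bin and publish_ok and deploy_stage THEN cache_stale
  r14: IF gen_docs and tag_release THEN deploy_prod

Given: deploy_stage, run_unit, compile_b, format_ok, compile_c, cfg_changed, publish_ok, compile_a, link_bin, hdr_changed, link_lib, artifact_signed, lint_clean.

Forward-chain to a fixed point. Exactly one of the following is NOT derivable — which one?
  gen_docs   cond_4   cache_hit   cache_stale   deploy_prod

Round 1 fires r8, r9, r11, r13, giving cache_hit, src_changed, rollback_ready, cache_stale.
Round 2 fires r4, r7, r10, giving cond_5, gen_docs, tag_release.
Round 3 fires r14, giving deploy_prod.
Round 4 fires r5, giving run_integ.
Round 5 fires r2, giving tests_changed.
Derived: gen_docs (round 2), cache_hit (round 1), deploy_prod (round 3), cache_stale (round 1). cond_4 never appears in any round.

cond_4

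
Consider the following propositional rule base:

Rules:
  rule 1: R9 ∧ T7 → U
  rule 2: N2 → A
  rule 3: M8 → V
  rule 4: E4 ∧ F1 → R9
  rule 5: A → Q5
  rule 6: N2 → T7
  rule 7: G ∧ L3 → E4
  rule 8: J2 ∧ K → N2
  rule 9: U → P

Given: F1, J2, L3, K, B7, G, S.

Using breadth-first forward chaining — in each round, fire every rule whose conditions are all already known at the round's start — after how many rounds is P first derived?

Round 1: rule 7 [G ∧ L3 → E4]; rule 8 [J2 ∧ K → N2]. Adds E4, N2.
Round 2: rule 2 [N2 → A]; rule 4 [E4 ∧ F1 → R9]; rule 6 [N2 → T7]. Adds A, R9, T7.
Round 3: rule 1 [R9 ∧ T7 → U]; rule 5 [A → Q5]. Adds U, Q5.
Round 4: rule 9 [U → P]. Adds P.
P first appears in round 4.

4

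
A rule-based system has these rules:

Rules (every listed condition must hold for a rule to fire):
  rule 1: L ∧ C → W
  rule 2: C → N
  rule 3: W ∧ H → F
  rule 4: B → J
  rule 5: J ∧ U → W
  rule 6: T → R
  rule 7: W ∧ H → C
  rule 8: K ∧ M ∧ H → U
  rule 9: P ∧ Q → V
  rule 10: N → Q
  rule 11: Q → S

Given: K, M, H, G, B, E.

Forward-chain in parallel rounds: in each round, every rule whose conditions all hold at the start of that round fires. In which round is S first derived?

Round 1: rule 4 [B → J]; rule 8 [K ∧ M ∧ H → U]. Adds J, U.
Round 2: rule 5 [J ∧ U → W]. Adds W.
Round 3: rule 3 [W ∧ H → F]; rule 7 [W ∧ H → C]. Adds F, C.
Round 4: rule 2 [C → N]. Adds N.
Round 5: rule 10 [N → Q]. Adds Q.
Round 6: rule 11 [Q → S]. Adds S.
S first appears in round 6.

6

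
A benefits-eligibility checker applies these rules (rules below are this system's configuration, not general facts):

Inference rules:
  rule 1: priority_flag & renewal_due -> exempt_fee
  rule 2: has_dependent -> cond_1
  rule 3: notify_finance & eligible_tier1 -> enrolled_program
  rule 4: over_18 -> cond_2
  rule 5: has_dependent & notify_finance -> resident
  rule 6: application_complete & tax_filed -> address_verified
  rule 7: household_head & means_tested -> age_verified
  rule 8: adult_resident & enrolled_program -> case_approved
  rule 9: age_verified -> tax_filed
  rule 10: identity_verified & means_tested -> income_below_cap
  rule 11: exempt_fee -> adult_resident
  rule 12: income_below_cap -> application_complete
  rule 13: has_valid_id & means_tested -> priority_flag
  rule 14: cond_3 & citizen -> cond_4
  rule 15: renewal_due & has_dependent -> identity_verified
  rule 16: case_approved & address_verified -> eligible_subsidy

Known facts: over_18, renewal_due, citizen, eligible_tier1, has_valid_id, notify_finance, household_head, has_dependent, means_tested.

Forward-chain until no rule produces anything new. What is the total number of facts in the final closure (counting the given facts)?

Round 1: rule 2 [has_dependent -> cond_1]; rule 3 [notify_finance & eligible_tier1 -> enrolled_program]; rule 4 [over_18 -> cond_2]; rule 5 [has_dependent & notify_finance -> resident]; rule 7 [household_head & means_tested -> age_verified]; rule 13 [has_valid_id & means_tested -> priority_flag]; rule 15 [renewal_due & has_dependent -> identity_verified]. Adds cond_1, enrolled_program, cond_2, resident, age_verified, priority_flag, identity_verified.
Round 2: rule 1 [priority_flag & renewal_due -> exempt_fee]; rule 9 [age_verified -> tax_filed]; rule 10 [identity_verified & means_tested -> income_below_cap]. Adds exempt_fee, tax_filed, income_below_cap.
Round 3: rule 11 [exempt_fee -> adult_resident]; rule 12 [income_below_cap -> application_complete]. Adds adult_resident, application_complete.
Round 4: rule 6 [application_complete & tax_filed -> address_verified]; rule 8 [adult_resident & enrolled_program -> case_approved]. Adds address_verified, case_approved.
Round 5: rule 16 [case_approved & address_verified -> eligible_subsidy]. Adds eligible_subsidy.
Closure: {address_verified, adult_resident, age_verified, application_complete, case_approved, citizen, cond_1, cond_2, eligible_subsidy, eligible_tier1, enrolled_program, exempt_fee, has_dependent, has_valid_id, household_head, identity_verified, income_below_cap, means_tested, notify_finance, over_18, priority_flag, renewal_due, resident, tax_filed} — 24 facts.

24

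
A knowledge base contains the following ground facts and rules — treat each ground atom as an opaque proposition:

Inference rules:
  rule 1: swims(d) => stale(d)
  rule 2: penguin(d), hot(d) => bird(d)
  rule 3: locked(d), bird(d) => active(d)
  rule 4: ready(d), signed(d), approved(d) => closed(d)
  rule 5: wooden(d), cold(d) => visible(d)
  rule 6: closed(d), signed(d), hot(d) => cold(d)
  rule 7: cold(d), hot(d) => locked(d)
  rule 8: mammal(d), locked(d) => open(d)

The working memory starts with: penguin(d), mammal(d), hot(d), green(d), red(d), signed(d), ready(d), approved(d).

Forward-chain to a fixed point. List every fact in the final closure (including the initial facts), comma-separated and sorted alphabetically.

active(d), approved(d), bird(d), closed(d), cold(d), green(d), hot(d), locked(d), mammal(d), open(d), penguin(d), ready(d), red(d), signed(d)

Round 1: rule 2 [penguin(d), hot(d) => bird(d)]; rule 4 [ready(d), signed(d), approved(d) => closed(d)]. New: bird(d), closed(d).
Round 2: rule 6 [closed(d), signed(d), hot(d) => cold(d)]. New: cold(d).
Round 3: rule 7 [cold(d), hot(d) => locked(d)]. New: locked(d).
Round 4: rule 3 [locked(d), bird(d) => active(d)]; rule 8 [mammal(d), locked(d) => open(d)]. New: active(d), open(d).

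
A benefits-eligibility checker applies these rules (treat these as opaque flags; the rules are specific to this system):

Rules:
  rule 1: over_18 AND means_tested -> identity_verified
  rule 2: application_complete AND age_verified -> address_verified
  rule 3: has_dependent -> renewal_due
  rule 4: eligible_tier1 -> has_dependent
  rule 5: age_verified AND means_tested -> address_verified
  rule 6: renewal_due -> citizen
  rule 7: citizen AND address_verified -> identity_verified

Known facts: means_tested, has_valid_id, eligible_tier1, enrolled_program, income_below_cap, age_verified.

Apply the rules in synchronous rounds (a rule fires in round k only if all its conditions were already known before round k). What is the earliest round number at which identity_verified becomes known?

4

[1] rule 4 [eligible_tier1 -> has_dependent]; rule 5 [age_verified AND means_tested -> address_verified]. ⇒ new: has_dependent, address_verified.
[2] rule 3 [has_dependent -> renewal_due]. ⇒ new: renewal_due.
[3] rule 6 [renewal_due -> citizen]. ⇒ new: citizen.
[4] rule 7 [citizen AND address_verified -> identity_verified]. ⇒ new: identity_verified.
identity_verified first appears in round 4.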